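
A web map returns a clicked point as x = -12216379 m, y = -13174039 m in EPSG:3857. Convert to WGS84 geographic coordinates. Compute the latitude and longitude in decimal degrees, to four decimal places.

R = 6378137 m. λ = x/R = -109.74159972°.
φ = 2·arctan(exp(y/R)) − 90° = 2·arctan(0.12675) − 90° = -75.55200097°.

lat -75.5520°, lon -109.7416°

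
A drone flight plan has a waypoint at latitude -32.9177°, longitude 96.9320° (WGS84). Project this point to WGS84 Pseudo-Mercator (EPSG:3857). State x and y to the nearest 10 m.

x 10790420 m, y -3884390 m

Web Mercator is spherical with R = a = 6378137 m.
x = R·λ = 6378137 × 1.691782551 = 10790420.882 m.
y = R·ln tan(π/4 + φ/2) = 6378137 × -0.609015627 = -3884385.103 m.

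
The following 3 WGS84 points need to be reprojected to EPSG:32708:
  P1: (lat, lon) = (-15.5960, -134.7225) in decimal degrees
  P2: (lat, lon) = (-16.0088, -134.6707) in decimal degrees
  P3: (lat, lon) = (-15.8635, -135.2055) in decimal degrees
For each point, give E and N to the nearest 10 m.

UTM zone 8S: λ₀ = -135°, k₀ = 0.9996.
P1 (-15.5960°, -134.7225°) → (529749.185, 8275732.651) m.
P2 (-16.0088°, -134.6707°) → (535230.948, 8230063.295) m.
P3 (-15.8635°, -135.2055°) → (477998.327, 8246152.612) m.

P1: E 529750 m, N 8275730 m; P2: E 535230 m, N 8230060 m; P3: E 478000 m, N 8246150 m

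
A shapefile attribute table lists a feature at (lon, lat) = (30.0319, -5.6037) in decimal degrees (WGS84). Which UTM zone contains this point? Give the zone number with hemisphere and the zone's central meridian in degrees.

UTM zone = ⌊(λ + 180)/6⌋ + 1; 30.0319° ∈ [30°, 36°) → zone 36.
Hemisphere: S (φ < 0).
Central meridian λ₀ = 6×36 − 183 = 33°.

Zone 36S, central meridian 33°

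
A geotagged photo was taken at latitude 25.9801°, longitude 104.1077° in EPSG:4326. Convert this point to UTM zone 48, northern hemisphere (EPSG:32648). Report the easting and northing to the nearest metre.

E 410683 m, N 2873785 m

Zone 48 central meridian λ₀ = 6×48 − 183 = 105°; Δλ = -0.8923°.
Transverse Mercator on WGS84 with k₀ = 0.9996 gives E = 410683.417 m, N = 2873784.724 m.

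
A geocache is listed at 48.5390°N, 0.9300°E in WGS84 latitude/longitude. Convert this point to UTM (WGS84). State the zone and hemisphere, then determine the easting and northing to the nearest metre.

Longitude 0.9300° lies in the 6° band [0°, 6°), giving zone 31; latitude is north of the equator, so 31N.
Zone 31 central meridian λ₀ = 6×31 − 183 = 3°; Δλ = -2.0700°.
Transverse Mercator on WGS84 with k₀ = 0.9996 gives E = 347206.666 m, N = 5378279.507 m.

Zone 31N: E 347207 m, N 5378280 m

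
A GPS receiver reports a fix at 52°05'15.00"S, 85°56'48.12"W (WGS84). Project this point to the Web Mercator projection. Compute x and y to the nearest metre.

Web Mercator is spherical with R = a = 6378137 m.
x = R·λ = 6378137 × -1.500052896 = -9567542.879 m.
y = R·ln tan(π/4 + φ/2) = 6378137 × -1.068644663 = -6815962.066 m.

x -9567543 m, y -6815962 m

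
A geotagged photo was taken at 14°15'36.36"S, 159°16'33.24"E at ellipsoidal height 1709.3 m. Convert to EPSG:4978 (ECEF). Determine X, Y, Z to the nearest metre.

WGS84: a = 6378137 m, e² = 0.006694380; N(φ) = a/√(1−e²sin²φ) = 6379432.748 m.
X = (N+h)·cosφ·cosλ = -5784355.217 m; Y = (N+h)·cosφ·sinλ = 2188506.581 m; Z = (N(1−e²)+h)·sinφ = -1561309.745 m.

X -5784355 m, Y 2188507 m, Z -1561310 m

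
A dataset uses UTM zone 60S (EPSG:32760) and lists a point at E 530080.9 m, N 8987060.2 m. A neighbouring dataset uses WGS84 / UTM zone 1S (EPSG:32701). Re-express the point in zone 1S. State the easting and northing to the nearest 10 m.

E -130110 m, N 8982040 m

UTM 60S → geographic: φ = -9.16349993°, λ = 177.27379978°.
UTM 1S (λ₀ = -177°) forward: E = -130107.499 m, N = 8982044.760 m.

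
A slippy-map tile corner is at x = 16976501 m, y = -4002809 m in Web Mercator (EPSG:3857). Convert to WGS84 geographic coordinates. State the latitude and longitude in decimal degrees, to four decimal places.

lat -33.8062°, lon 152.5025°

R = 6378137 m. λ = x/R = 152.50250319°.
φ = 2·arctan(exp(y/R)) − 90° = 2·arctan(0.53388) − 90° = -33.80619991°.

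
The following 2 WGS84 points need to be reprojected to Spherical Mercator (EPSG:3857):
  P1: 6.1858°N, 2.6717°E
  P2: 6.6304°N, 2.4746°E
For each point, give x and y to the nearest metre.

Web Mercator: x = R·λ, y = R·ln tan(π/4+φ/2), R = 6378137 m.
P1 (6.1858°, 2.6717°) → (297412.284, 689941.729) m.
P2 (6.6304°, 2.4746°) → (275471.212, 739745.669) m.

P1: x 297412 m, y 689942 m; P2: x 275471 m, y 739746 m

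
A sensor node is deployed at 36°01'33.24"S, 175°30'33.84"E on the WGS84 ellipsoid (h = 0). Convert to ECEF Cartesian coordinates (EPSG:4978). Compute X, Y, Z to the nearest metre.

WGS84: a = 6378137 m, e² = 0.006694380; N(φ) = a/√(1−e²sin²φ) = 6385534.872 m.
X = (N+h)·cosφ·cosλ = -5148455.614 m; Y = (N+h)·cosφ·sinλ = 404342.363 m; Z = (N(1−e²)+h)·sinφ = -3730516.283 m.

X -5148456 m, Y 404342 m, Z -3730516 m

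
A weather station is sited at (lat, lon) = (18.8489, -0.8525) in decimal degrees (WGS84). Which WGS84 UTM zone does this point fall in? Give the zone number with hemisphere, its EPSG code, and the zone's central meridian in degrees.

Zone 30N (EPSG:32630), central meridian -3°

UTM zone = ⌊(λ + 180)/6⌋ + 1; -0.8525° ∈ [-6°, 0°) → zone 30.
Hemisphere: N (φ ≥ 0).
Central meridian λ₀ = 6×30 − 183 = -3°.
EPSG code: 32630.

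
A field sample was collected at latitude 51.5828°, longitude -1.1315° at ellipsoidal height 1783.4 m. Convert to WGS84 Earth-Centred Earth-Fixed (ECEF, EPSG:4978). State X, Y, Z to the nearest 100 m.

WGS84: a = 6378137 m, e² = 0.006694380; N(φ) = a/√(1−e²sin²φ) = 6391283.224 m.
X = (N+h)·cosφ·cosλ = 3971768.391 m; Y = (N+h)·cosφ·sinλ = -78446.271 m; Z = (N(1−e²)+h)·sinφ = 4975489.290 m.

X 3971800 m, Y -78400 m, Z 4975500 m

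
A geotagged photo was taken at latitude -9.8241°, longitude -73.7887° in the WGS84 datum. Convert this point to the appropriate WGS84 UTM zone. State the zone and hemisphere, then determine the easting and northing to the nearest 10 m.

Zone 18S: E 632830 m, N 8913800 m

Longitude -73.7887° lies in the 6° band [-78°, -72°), giving zone 18; latitude is south of the equator, so 18S.
Zone 18 central meridian λ₀ = 6×18 − 183 = -75°; Δλ = +1.2113°.
Transverse Mercator on WGS84 with k₀ = 0.9996 gives E = 632833.196 m, N = 8913795.926 m.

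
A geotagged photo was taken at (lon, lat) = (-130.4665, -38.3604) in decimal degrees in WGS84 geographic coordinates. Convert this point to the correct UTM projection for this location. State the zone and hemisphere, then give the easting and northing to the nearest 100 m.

Zone 9S: E 371900 m, N 5753200 m

Longitude -130.4665° lies in the 6° band [-132°, -126°), giving zone 9; latitude is south of the equator, so 9S.
Zone 9 central meridian λ₀ = 6×9 − 183 = -129°; Δλ = -1.4665°.
Transverse Mercator on WGS84 with k₀ = 0.9996 gives E = 371874.640 m, N = 5753178.889 m.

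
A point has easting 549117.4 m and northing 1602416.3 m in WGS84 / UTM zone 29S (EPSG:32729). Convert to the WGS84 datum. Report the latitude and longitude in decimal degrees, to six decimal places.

Zone 29S: λ₀ = -9°, k₀ = 0.9996, false easting 500000 m, false northing 10000000 m.
Meridian distance M = (N − FN)/k₀ = -8400944.1 m.
Inverse transverse Mercator on WGS84 gives φ = -75.65640041°, λ = -7.22360102°.

lat -75.656400°, lon -7.223601°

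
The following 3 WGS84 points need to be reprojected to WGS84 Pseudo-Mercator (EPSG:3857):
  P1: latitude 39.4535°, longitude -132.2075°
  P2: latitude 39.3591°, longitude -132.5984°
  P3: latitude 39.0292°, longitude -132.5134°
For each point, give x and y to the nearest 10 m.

P1: x -14717270 m, y 4786840 m; P2: x -14760790 m, y 4773240 m; P3: x -14751320 m, y 4725860 m

Web Mercator: x = R·λ, y = R·ln tan(π/4+φ/2), R = 6378137 m.
P1 (39.4535°, -132.2075°) → (-14717271.579, 4786841.314) m.
P2 (39.3591°, -132.5984°) → (-14760786.368, 4773240.880) m.
P3 (39.0292°, -132.5134°) → (-14751324.211, 4725855.086) m.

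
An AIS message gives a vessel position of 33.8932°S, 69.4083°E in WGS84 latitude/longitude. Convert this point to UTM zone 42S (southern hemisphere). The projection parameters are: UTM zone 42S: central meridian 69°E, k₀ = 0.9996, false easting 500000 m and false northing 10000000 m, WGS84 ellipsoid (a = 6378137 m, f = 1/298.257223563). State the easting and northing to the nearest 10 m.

Zone 42 central meridian λ₀ = 6×42 − 183 = 69°; Δλ = +0.4083°.
Transverse Mercator on WGS84 with k₀ = 0.9996 gives E = 537752.864 m, N = 6249610.678 m.

E 537750 m, N 6249610 m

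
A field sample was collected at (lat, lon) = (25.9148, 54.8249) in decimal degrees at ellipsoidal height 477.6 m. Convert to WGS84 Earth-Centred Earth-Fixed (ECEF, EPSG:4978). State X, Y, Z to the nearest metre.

WGS84: a = 6378137 m, e² = 0.006694380; N(φ) = a/√(1−e²sin²φ) = 6382218.517 m.
X = (N+h)·cosφ·cosλ = 3307191.809 m; Y = (N+h)·cosφ·sinλ = 4692571.446 m; Z = (N(1−e²)+h)·sinφ = 2770783.810 m.

X 3307192 m, Y 4692571 m, Z 2770784 m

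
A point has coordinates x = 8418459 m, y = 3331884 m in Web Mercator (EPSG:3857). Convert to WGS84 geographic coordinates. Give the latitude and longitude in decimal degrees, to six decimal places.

lat 28.655598°, lon 75.624304°

R = 6378137 m. λ = x/R = 75.62430388°.
φ = 2·arctan(exp(y/R)) − 90° = 2·arctan(1.68605) − 90° = 28.65559816°.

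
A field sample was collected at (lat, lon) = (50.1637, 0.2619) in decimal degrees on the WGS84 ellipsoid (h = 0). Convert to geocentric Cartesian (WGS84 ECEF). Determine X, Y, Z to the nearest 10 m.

X 4093860 m, Y 18710 m, Z 4874470 m

WGS84: a = 6378137 m, e² = 0.006694380; N(φ) = a/√(1−e²sin²φ) = 6390762.439 m.
X = (N+h)·cosφ·cosλ = 4093856.134 m; Y = (N+h)·cosφ·sinλ = 18713.218 m; Z = (N(1−e²)+h)·sinφ = 4874473.265 m.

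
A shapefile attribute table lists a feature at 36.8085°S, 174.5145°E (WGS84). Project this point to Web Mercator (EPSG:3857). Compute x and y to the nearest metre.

Web Mercator is spherical with R = a = 6378137 m.
x = R·λ = 6378137 × 3.045852617 = 19426865.276 m.
y = R·ln tan(π/4 + φ/2) = 6378137 × -0.691808229 = -4412447.665 m.

x 19426865 m, y -4412448 m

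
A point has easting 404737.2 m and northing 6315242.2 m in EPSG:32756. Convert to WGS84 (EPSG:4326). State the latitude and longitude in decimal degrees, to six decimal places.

lat -33.297700°, lon 151.976800°

Zone 56S: λ₀ = 153°, k₀ = 0.9996, false easting 500000 m, false northing 10000000 m.
Meridian distance M = (N − FN)/k₀ = -3686232.3 m.
Inverse transverse Mercator on WGS84 gives φ = -33.29770009°, λ = 151.97680023°.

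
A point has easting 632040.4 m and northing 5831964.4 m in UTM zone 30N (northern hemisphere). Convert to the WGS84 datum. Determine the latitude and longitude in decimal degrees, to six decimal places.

lat 52.621600°, lon -1.049400°

Zone 30N: λ₀ = -3°, k₀ = 0.9996, false easting 500000 m.
Meridian distance M = (N − FN)/k₀ = 5834298.1 m.
Inverse transverse Mercator on WGS84 gives φ = 52.62160043°, λ = -1.04940003°.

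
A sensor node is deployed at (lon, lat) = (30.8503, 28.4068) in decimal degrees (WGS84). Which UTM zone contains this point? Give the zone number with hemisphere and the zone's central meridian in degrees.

Zone 36N, central meridian 33°

UTM zone = ⌊(λ + 180)/6⌋ + 1; 30.8503° ∈ [30°, 36°) → zone 36.
Hemisphere: N (φ ≥ 0).
Central meridian λ₀ = 6×36 − 183 = 33°.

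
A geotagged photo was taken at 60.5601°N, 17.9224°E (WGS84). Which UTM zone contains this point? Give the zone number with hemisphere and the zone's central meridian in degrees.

UTM zone = ⌊(λ + 180)/6⌋ + 1; 17.9224° ∈ [12°, 18°) → zone 33.
Hemisphere: N (φ ≥ 0).
Central meridian λ₀ = 6×33 − 183 = 15°.

Zone 33N, central meridian 15°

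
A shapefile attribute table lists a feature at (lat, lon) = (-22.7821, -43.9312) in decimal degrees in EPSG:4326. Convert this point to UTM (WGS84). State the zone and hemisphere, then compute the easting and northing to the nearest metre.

Zone 23S: E 609712 m, N 7480205 m

Longitude -43.9312° lies in the 6° band [-48°, -42°), giving zone 23; latitude is south of the equator, so 23S.
Zone 23 central meridian λ₀ = 6×23 − 183 = -45°; Δλ = +1.0688°.
Transverse Mercator on WGS84 with k₀ = 0.9996 gives E = 609711.766 m, N = 7480205.097 m.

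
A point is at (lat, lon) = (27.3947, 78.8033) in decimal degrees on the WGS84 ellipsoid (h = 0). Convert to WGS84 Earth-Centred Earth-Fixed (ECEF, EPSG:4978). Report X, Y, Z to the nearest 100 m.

X 1100400 m, Y 5559000 m, Z 2917100 m

WGS84: a = 6378137 m, e² = 0.006694380; N(φ) = a/√(1−e²sin²φ) = 6382661.535 m.
X = (N+h)·cosφ·cosλ = 1100385.846 m; Y = (N+h)·cosφ·sinλ = 5559035.010 m; Z = (N(1−e²)+h)·sinφ = 2917115.386 m.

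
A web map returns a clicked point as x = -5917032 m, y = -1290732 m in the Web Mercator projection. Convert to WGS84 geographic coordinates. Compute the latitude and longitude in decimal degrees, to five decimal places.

lat -11.51650°, lon -53.15360°

R = 6378137 m. λ = x/R = -53.15360282°.
φ = 2·arctan(exp(y/R)) − 90° = 2·arctan(0.81679) − 90° = -11.51650320°.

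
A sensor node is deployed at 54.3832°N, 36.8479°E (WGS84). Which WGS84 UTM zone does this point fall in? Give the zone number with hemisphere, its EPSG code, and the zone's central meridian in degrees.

Zone 37N (EPSG:32637), central meridian 39°

UTM zone = ⌊(λ + 180)/6⌋ + 1; 36.8479° ∈ [36°, 42°) → zone 37.
Hemisphere: N (φ ≥ 0).
Central meridian λ₀ = 6×37 − 183 = 39°.
EPSG code: 32637.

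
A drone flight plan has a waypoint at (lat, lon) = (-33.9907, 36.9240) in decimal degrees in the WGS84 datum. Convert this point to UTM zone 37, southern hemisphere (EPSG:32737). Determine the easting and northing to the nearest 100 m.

Zone 37 central meridian λ₀ = 6×37 − 183 = 39°; Δλ = -2.0760°.
Transverse Mercator on WGS84 with k₀ = 0.9996 gives E = 308249.152 m, N = 6236932.589 m.

E 308200 m, N 6236900 m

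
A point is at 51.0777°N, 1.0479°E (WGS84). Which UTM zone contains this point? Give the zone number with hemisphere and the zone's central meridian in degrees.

UTM zone = ⌊(λ + 180)/6⌋ + 1; 1.0479° ∈ [0°, 6°) → zone 31.
Hemisphere: N (φ ≥ 0).
Central meridian λ₀ = 6×31 − 183 = 3°.

Zone 31N, central meridian 3°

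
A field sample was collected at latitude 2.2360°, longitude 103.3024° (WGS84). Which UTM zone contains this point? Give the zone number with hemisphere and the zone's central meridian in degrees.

UTM zone = ⌊(λ + 180)/6⌋ + 1; 103.3024° ∈ [102°, 108°) → zone 48.
Hemisphere: N (φ ≥ 0).
Central meridian λ₀ = 6×48 − 183 = 105°.

Zone 48N, central meridian 105°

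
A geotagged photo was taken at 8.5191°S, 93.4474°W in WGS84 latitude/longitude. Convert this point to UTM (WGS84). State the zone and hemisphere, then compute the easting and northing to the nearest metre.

Longitude -93.4474° lies in the 6° band [-96°, -90°), giving zone 15; latitude is south of the equator, so 15S.
Zone 15 central meridian λ₀ = 6×15 − 183 = -93°; Δλ = -0.4474°.
Transverse Mercator on WGS84 with k₀ = 0.9996 gives E = 450760.778 m, N = 9058285.626 m.

Zone 15S: E 450761 m, N 9058286 m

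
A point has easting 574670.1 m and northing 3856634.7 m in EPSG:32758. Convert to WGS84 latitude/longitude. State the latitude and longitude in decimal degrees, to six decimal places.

lat -55.430800°, lon 166.180000°

Zone 58S: λ₀ = 165°, k₀ = 0.9996, false easting 500000 m, false northing 10000000 m.
Meridian distance M = (N − FN)/k₀ = -6145823.6 m.
Inverse transverse Mercator on WGS84 gives φ = -55.43079991°, λ = 166.18000010°.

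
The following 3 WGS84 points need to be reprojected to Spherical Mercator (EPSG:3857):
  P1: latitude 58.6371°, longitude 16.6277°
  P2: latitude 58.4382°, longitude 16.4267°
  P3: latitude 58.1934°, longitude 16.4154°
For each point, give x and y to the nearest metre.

Web Mercator: x = R·λ, y = R·ln tan(π/4+φ/2), R = 6378137 m.
P1 (58.6371°, 16.6277°) → (1850987.097, 8102360.279) m.
P2 (58.4382°, 16.4267°) → (1828611.879, 8059938.555) m.
P3 (58.1934°, 16.4154°) → (1827353.969, 8008055.042) m.

P1: x 1850987 m, y 8102360 m; P2: x 1828612 m, y 8059939 m; P3: x 1827354 m, y 8008055 m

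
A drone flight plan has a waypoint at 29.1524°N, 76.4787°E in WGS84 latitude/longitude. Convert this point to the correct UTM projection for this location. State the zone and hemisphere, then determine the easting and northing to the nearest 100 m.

Zone 43N: E 643800 m, N 3225800 m

Longitude 76.4787° lies in the 6° band [72°, 78°), giving zone 43; latitude is north of the equator, so 43N.
Zone 43 central meridian λ₀ = 6×43 − 183 = 75°; Δλ = +1.4787°.
Transverse Mercator on WGS84 with k₀ = 0.9996 gives E = 643821.960 m, N = 3225774.619 m.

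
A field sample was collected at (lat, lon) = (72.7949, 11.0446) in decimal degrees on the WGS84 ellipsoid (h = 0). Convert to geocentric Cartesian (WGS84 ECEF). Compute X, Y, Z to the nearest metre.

WGS84: a = 6378137 m, e² = 0.006694380; N(φ) = a/√(1−e²sin²φ) = 6397707.660 m.
X = (N+h)·cosφ·cosλ = 1857347.340 m; Y = (N+h)·cosφ·sinλ = 362532.395 m; Z = (N(1−e²)+h)·sinφ = 6070511.083 m.

X 1857347 m, Y 362532 m, Z 6070511 m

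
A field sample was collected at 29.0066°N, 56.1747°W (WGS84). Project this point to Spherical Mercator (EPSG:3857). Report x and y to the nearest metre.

Web Mercator is spherical with R = a = 6378137 m.
x = R·λ = 6378137 × -0.980433471 = -6253338.999 m.
y = R·ln tan(π/4 + φ/2) = 6378137 × 0.529384379 = 3376486.094 m.

x -6253339 m, y 3376486 m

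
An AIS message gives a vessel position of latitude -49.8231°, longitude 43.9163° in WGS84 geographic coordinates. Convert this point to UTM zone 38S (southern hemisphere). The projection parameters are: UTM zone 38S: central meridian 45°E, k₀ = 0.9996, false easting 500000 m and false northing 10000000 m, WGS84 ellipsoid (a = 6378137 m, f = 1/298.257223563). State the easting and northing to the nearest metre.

E 422051 m, N 4480474 m

Zone 38 central meridian λ₀ = 6×38 − 183 = 45°; Δλ = -1.0837°.
Transverse Mercator on WGS84 with k₀ = 0.9996 gives E = 422050.559 m, N = 4480474.274 m.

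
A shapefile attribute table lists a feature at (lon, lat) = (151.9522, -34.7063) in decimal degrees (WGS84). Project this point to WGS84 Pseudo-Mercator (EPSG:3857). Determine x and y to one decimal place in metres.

Web Mercator is spherical with R = a = 6378137 m.
x = R·λ = 6378137 × 2.652066196 = 16915241.529 m.
y = R·ln tan(π/4 + φ/2) = 6378137 × -0.646590026 = -4124039.771 m.

x 16915241.5 m, y -4124039.8 m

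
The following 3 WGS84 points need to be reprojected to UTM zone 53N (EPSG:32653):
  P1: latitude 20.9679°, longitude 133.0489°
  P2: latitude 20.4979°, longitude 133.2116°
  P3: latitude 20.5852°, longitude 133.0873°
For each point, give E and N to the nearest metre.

UTM zone 53N: λ₀ = 135°, k₀ = 0.9996.
P1 (20.9679°, 133.0489°) → (297151.806, 2319831.309) m.
P2 (20.4979°, 133.2116°) → (313496.230, 2267599.967) m.
P3 (20.5852°, 133.0873°) → (300643.289, 2277411.968) m.

P1: E 297152 m, N 2319831 m; P2: E 313496 m, N 2267600 m; P3: E 300643 m, N 2277412 m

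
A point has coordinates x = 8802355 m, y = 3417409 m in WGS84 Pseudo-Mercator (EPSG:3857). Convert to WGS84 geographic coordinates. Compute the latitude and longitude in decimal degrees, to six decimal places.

lat 29.327603°, lon 79.072900°

R = 6378137 m. λ = x/R = 79.07290033°.
φ = 2·arctan(exp(y/R)) − 90° = 2·arctan(1.70882) − 90° = 29.32760299°.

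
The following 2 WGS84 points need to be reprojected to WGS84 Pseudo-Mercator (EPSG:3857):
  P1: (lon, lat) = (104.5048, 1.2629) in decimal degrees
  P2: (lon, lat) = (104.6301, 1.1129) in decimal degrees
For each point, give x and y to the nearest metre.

Web Mercator: x = R·λ, y = R·ln tan(π/4+φ/2), R = 6378137 m.
P1 (1.2629°, 104.5048°) → (11633421.121, 140596.770) m.
P2 (1.1129°, 104.6301°) → (11647369.454, 123895.252) m.

P1: x 11633421 m, y 140597 m; P2: x 11647369 m, y 123895 m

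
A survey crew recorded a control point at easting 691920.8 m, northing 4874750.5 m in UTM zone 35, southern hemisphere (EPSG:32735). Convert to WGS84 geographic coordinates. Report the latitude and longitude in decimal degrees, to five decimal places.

lat -46.25370°, lon 29.49000°

Zone 35S: λ₀ = 27°, k₀ = 0.9996, false easting 500000 m, false northing 10000000 m.
Meridian distance M = (N − FN)/k₀ = -5127300.4 m.
Inverse transverse Mercator on WGS84 gives φ = -46.25369969°, λ = 29.49000002°.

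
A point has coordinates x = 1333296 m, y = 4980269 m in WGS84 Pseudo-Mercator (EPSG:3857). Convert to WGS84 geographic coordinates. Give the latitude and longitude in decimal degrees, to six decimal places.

R = 6378137 m. λ = x/R = 11.97720175°.
φ = 2·arctan(exp(y/R)) − 90° = 2·arctan(2.18329) − 90° = 40.78219933°.

lat 40.782199°, lon 11.977202°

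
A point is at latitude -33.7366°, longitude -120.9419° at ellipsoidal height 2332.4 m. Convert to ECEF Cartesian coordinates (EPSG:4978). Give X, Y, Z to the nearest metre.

WGS84: a = 6378137 m, e² = 0.006694380; N(φ) = a/√(1−e²sin²φ) = 6384732.098 m.
X = (N+h)·cosφ·cosλ = -2730996.189 m; Y = (N+h)·cosφ·sinλ = -4555598.465 m; Z = (N(1−e²)+h)·sinφ = -3523483.018 m.

X -2730996 m, Y -4555598 m, Z -3523483 m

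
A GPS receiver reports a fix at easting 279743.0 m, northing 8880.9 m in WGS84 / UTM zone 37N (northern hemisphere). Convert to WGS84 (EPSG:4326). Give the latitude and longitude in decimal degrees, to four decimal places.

Zone 37N: λ₀ = 39°, k₀ = 0.9996, false easting 500000 m.
Meridian distance M = (N − FN)/k₀ = 8884.5 m.
Inverse transverse Mercator on WGS84 gives φ = 0.08030004°, λ = 37.02100028°.

lat 0.0803°, lon 37.0210°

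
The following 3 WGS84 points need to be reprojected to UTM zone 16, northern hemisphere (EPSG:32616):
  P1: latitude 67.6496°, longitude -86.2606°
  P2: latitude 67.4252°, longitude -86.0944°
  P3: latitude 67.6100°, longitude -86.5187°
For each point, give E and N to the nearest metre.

UTM zone 16N: λ₀ = -87°, k₀ = 0.9996.
P1 (67.6496°, -86.2606°) → (531376.702, 7503985.909) m.
P2 (67.4252°, -86.0944°) → (538794.490, 7479064.588) m.
P3 (67.6100°, -86.5187°) → (520458.663, 7499463.263) m.

P1: E 531377 m, N 7503986 m; P2: E 538794 m, N 7479065 m; P3: E 520459 m, N 7499463 m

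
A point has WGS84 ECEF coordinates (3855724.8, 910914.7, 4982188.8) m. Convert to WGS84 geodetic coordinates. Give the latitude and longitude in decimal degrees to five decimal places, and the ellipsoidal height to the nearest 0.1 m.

λ = atan2(Y, X) = 13.29239979°; p = √(X²+Y²) = 3961865.6 m.
Bowring's method on WGS84 (a = 6378137 m, b = 6356752.314 m) gives φ = 51.69540026°, h = 410.085 m.

lat 51.69540°, lon 13.29240°, h 410.1 m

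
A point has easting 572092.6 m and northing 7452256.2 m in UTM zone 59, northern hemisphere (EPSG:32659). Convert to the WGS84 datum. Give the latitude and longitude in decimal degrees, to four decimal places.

lat 67.1786°, lon 172.6658°

Zone 59N: λ₀ = 171°, k₀ = 0.9996, false easting 500000 m.
Meridian distance M = (N − FN)/k₀ = 7455238.3 m.
Inverse transverse Mercator on WGS84 gives φ = 67.17859994°, λ = 172.66579916°.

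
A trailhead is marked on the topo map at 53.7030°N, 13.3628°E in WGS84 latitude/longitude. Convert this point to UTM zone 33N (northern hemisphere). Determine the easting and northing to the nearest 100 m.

Zone 33 central meridian λ₀ = 6×33 − 183 = 15°; Δλ = -1.6372°.
Transverse Mercator on WGS84 with k₀ = 0.9996 gives E = 391924.242 m, N = 5951722.753 m.

E 391900 m, N 5951700 m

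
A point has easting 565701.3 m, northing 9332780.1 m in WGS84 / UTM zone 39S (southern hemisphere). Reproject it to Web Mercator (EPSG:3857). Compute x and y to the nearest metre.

x 5743384 m, y -673171 m

Unproject from UTM 39S (λ₀ = 51°) → φ = -6.03600015°, λ = 51.59370020°.
Web Mercator (R = 6378137 m): x = 5743384.435 m, y = -673170.783 m.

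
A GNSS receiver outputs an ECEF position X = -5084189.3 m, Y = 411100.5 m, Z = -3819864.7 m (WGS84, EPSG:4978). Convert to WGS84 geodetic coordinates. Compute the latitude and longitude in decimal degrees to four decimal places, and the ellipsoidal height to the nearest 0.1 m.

λ = atan2(Y, X) = 175.37719998°; p = √(X²+Y²) = 5100782.7 m.
Bowring's method on WGS84 (a = 6378137 m, b = 6356752.314 m) gives φ = -37.01349964°, h = 2118.199 m.

lat -37.0135°, lon 175.3772°, h 2118.2 m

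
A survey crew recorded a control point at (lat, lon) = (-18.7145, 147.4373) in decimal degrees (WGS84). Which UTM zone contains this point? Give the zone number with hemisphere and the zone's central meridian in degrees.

UTM zone = ⌊(λ + 180)/6⌋ + 1; 147.4373° ∈ [144°, 150°) → zone 55.
Hemisphere: S (φ < 0).
Central meridian λ₀ = 6×55 − 183 = 147°.

Zone 55S, central meridian 147°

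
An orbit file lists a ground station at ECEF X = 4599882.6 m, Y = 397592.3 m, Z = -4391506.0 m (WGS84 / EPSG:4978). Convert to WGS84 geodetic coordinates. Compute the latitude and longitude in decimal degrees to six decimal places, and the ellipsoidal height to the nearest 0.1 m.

λ = atan2(Y, X) = 4.94010054°; p = √(X²+Y²) = 4617033.6 m.
Bowring's method on WGS84 (a = 6378137 m, b = 6356752.314 m) gives φ = -43.75799956°, h = 4042.494 m.

lat -43.758000°, lon 4.940101°, h 4042.5 m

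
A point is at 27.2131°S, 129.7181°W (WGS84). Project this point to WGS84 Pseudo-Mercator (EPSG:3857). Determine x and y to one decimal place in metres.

Web Mercator is spherical with R = a = 6378137 m.
x = R·λ = 6378137 × -2.264007944 = -14440152.839 m.
y = R·ln tan(π/4 + φ/2) = 6378137 × -0.493893609 = -3150121.099 m.

x -14440152.8 m, y -3150121.1 m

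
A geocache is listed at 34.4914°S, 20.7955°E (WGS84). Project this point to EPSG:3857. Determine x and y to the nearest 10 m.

x 2314940 m, y -4094980 m

Web Mercator is spherical with R = a = 6378137 m.
x = R·λ = 6378137 × 0.362949945 = 2314944.471 m.
y = R·ln tan(π/4 + φ/2) = 6378137 × -0.642033473 = -4094977.449 m.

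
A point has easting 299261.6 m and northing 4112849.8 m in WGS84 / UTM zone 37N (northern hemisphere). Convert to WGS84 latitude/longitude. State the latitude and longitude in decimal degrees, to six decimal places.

lat 37.140500°, lon 36.739900°

Zone 37N: λ₀ = 39°, k₀ = 0.9996, false easting 500000 m.
Meridian distance M = (N − FN)/k₀ = 4114495.6 m.
Inverse transverse Mercator on WGS84 gives φ = 37.14049974°, λ = 36.73990041°.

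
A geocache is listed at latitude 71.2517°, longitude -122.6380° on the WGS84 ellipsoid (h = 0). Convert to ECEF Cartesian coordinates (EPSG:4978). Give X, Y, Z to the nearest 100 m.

WGS84: a = 6378137 m, e² = 0.006694380; N(φ) = a/√(1−e²sin²φ) = 6397367.008 m.
X = (N+h)·cosφ·cosλ = -1108961.830 m; Y = (N+h)·cosφ·sinλ = -1731504.126 m; Z = (N(1−e²)+h)·sinφ = 6017366.558 m.

X -1109000 m, Y -1731500 m, Z 6017400 m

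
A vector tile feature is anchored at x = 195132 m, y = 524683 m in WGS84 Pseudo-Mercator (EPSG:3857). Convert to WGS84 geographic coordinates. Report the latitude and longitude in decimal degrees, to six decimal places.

lat 4.708001°, lon 1.752901°

R = 6378137 m. λ = x/R = 1.75290058°.
φ = 2·arctan(exp(y/R)) − 90° = 2·arctan(1.08574) − 90° = 4.70800061°.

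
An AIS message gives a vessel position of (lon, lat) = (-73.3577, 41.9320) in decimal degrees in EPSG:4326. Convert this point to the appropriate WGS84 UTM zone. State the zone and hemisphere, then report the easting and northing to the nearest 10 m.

Longitude -73.3577° lies in the 6° band [-78°, -72°), giving zone 18; latitude is north of the equator, so 18N.
Zone 18 central meridian λ₀ = 6×18 − 183 = -75°; Δλ = +1.6423°.
Transverse Mercator on WGS84 with k₀ = 0.9996 gives E = 636158.118 m, N = 4643530.508 m.

Zone 18N: E 636160 m, N 4643530 m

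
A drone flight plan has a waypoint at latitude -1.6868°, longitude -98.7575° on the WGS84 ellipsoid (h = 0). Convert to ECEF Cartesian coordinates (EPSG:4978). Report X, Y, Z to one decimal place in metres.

X -970671.0 m, Y -6301064.7 m, Z -186490.3 m

WGS84: a = 6378137 m, e² = 0.006694380; N(φ) = a/√(1−e²sin²φ) = 6378155.498 m.
X = (N+h)·cosφ·cosλ = -970670.980 m; Y = (N+h)·cosφ·sinλ = -6301064.705 m; Z = (N(1−e²)+h)·sinφ = -186490.287 m.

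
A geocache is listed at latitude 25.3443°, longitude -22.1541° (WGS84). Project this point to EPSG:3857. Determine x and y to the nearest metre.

x -2466183 m, y 2918094 m

Web Mercator is spherical with R = a = 6378137 m.
x = R·λ = 6378137 × -0.386661988 = -2466183.131 m.
y = R·ln tan(π/4 + φ/2) = 6378137 × 0.457515061 = 2918093.738 m.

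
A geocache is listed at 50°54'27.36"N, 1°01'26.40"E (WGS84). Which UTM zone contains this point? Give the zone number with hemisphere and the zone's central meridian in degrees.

Zone 31N, central meridian 3°

UTM zone = ⌊(λ + 180)/6⌋ + 1; 1.0240° ∈ [0°, 6°) → zone 31.
Hemisphere: N (φ ≥ 0).
Central meridian λ₀ = 6×31 − 183 = 3°.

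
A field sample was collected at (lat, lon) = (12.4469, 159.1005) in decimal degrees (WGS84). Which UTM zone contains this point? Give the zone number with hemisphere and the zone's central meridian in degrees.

Zone 57N, central meridian 159°

UTM zone = ⌊(λ + 180)/6⌋ + 1; 159.1005° ∈ [156°, 162°) → zone 57.
Hemisphere: N (φ ≥ 0).
Central meridian λ₀ = 6×57 − 183 = 159°.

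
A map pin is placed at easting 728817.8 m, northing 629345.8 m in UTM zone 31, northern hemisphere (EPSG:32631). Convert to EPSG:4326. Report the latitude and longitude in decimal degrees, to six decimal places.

lat 5.690000°, lon 5.066000°

Zone 31N: λ₀ = 3°, k₀ = 0.9996, false easting 500000 m.
Meridian distance M = (N − FN)/k₀ = 629597.6 m.
Inverse transverse Mercator on WGS84 gives φ = 5.68999967°, λ = 5.06599972°.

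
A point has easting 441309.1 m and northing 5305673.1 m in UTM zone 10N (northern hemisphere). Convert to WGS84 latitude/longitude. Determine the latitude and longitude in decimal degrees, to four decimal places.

Zone 10N: λ₀ = -123°, k₀ = 0.9996, false easting 500000 m.
Meridian distance M = (N − FN)/k₀ = 5307796.2 m.
Inverse transverse Mercator on WGS84 gives φ = 47.90169973°, λ = -123.78530050°.

lat 47.9017°, lon -123.7853°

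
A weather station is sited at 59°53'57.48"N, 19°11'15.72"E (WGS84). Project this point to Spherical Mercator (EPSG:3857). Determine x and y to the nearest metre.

Web Mercator is spherical with R = a = 6378137 m.
x = R·λ = 6378137 × 0.334888541 = 2135964.993 m.
y = R·ln tan(π/4 + φ/2) = 6378137 × 1.313448141 = 8377352.188 m.

x 2135965 m, y 8377352 m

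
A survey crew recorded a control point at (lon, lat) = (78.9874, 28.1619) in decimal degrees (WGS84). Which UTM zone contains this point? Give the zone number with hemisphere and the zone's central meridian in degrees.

UTM zone = ⌊(λ + 180)/6⌋ + 1; 78.9874° ∈ [78°, 84°) → zone 44.
Hemisphere: N (φ ≥ 0).
Central meridian λ₀ = 6×44 − 183 = 81°.

Zone 44N, central meridian 81°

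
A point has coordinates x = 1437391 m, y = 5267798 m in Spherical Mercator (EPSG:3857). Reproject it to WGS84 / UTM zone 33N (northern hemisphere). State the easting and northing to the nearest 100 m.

Web Mercator inverse (R = 6378137 m) → φ = 42.70909868°, λ = 12.91230305°.
UTM 33N forward: E = 329031.623 m, N = 4730624.710 m.

E 329000 m, N 4730600 m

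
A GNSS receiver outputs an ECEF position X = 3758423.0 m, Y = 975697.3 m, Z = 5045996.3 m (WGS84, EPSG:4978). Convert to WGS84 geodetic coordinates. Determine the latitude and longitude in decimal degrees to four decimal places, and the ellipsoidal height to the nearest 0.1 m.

lat 52.6067°, lon 14.5529°, h 2407.2 m

λ = atan2(Y, X) = 14.55289964°; p = √(X²+Y²) = 3883005.1 m.
Bowring's method on WGS84 (a = 6378137 m, b = 6356752.314 m) gives φ = 52.60669999°, h = 2407.163 m.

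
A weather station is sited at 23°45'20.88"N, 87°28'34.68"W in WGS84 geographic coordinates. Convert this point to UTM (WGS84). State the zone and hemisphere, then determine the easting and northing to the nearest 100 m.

Zone 16N: E 451500 m, N 2627300 m

Longitude -87.4763° lies in the 6° band [-90°, -84°), giving zone 16; latitude is north of the equator, so 16N.
Zone 16 central meridian λ₀ = 6×16 − 183 = -87°; Δλ = -0.4763°.
Transverse Mercator on WGS84 with k₀ = 0.9996 gives E = 451463.659 m, N = 2627271.900 m.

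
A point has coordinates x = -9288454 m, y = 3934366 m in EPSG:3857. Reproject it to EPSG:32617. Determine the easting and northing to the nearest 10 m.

Web Mercator inverse (R = 6378137 m) → φ = 33.29379815°, λ = -83.43960194°.
UTM 17N forward: E = 272833.376 m, N = 3686513.962 m.

E 272830 m, N 3686510 m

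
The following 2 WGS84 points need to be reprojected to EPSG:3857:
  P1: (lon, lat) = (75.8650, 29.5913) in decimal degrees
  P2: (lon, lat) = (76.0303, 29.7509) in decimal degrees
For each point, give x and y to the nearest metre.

P1: x 8445253 m, y 3451123 m; P2: x 8463654 m, y 3471570 m

Web Mercator: x = R·λ, y = R·ln tan(π/4+φ/2), R = 6378137 m.
P1 (29.5913°, 75.8650°) → (8445253.169, 3451122.707) m.
P2 (29.7509°, 76.0303°) → (8463654.281, 3471570.379) m.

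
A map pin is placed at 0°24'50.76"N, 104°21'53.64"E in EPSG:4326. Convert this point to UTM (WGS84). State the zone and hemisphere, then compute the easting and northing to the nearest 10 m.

Longitude 104.3649° lies in the 6° band [102°, 108°), giving zone 48; latitude is north of the equator, so 48N.
Zone 48 central meridian λ₀ = 6×48 − 183 = 105°; Δλ = -0.6351°.
Transverse Mercator on WGS84 with k₀ = 0.9996 gives E = 429329.648 m, N = 45773.331 m.

Zone 48N: E 429330 m, N 45770 m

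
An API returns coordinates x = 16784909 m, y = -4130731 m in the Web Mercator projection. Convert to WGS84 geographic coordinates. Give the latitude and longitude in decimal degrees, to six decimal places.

lat -34.755699°, lon 150.781403°

R = 6378137 m. λ = x/R = 150.78140297°.
φ = 2·arctan(exp(y/R)) − 90° = 2·arctan(0.52328) − 90° = -34.75569918°.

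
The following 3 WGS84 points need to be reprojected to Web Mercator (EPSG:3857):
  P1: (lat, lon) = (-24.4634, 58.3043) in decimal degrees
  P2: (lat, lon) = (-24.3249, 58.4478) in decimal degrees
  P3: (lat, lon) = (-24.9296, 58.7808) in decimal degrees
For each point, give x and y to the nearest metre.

Web Mercator: x = R·λ, y = R·ln tan(π/4+φ/2), R = 6378137 m.
P1 (-24.4634°, 58.3043°) → (6490404.987, -2809977.948) m.
P2 (-24.3249°, 58.4478°) → (6506379.334, -2793048.863) m.
P3 (-24.9296°, 58.7808°) → (6543448.724, -2867100.045) m.

P1: x 6490405 m, y -2809978 m; P2: x 6506379 m, y -2793049 m; P3: x 6543449 m, y -2867100 m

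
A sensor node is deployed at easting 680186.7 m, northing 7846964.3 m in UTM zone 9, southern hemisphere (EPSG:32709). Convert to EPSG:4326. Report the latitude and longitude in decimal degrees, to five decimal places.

Zone 9S: λ₀ = -129°, k₀ = 0.9996, false easting 500000 m, false northing 10000000 m.
Meridian distance M = (N − FN)/k₀ = -2153897.3 m.
Inverse transverse Mercator on WGS84 gives φ = -19.46369978°, λ = -127.28340031°.

lat -19.46370°, lon -127.28340°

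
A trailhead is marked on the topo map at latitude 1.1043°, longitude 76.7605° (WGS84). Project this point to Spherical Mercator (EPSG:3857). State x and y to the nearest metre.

Web Mercator is spherical with R = a = 6378137 m.
x = R·λ = 6378137 × 1.339723460 = 8544939.773 m.
y = R·ln tan(π/4 + φ/2) = 6378137 × 0.019274864 = 122937.725 m.

x 8544940 m, y 122938 m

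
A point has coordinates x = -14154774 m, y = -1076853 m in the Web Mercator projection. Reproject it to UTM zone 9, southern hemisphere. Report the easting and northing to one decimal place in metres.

Web Mercator inverse (R = 6378137 m) → φ = -9.62790212°, λ = -127.15449827°.
UTM 9S forward: E = 702517.8504 m, N = 8935181.874 m.

E 702517.9 m, N 8935181.9 m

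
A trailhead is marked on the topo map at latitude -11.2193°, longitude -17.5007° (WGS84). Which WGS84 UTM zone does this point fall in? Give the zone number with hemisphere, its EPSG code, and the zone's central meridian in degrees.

Zone 28S (EPSG:32728), central meridian -15°

UTM zone = ⌊(λ + 180)/6⌋ + 1; -17.5007° ∈ [-18°, -12°) → zone 28.
Hemisphere: S (φ < 0).
Central meridian λ₀ = 6×28 − 183 = -15°.
EPSG code: 32728.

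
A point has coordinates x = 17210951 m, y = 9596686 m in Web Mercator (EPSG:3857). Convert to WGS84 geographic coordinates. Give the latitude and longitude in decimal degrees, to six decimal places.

lat 64.955600°, lon 154.608603°

R = 6378137 m. λ = x/R = 154.60860338°.
φ = 2·arctan(exp(y/R)) − 90° = 2·arctan(4.50245) − 90° = 64.95559976°.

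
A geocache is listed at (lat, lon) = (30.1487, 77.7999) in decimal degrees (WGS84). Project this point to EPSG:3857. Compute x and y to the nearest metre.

Web Mercator is spherical with R = a = 6378137 m.
x = R·λ = 6378137 × 1.357864413 = 8660645.252 m.
y = R·ln tan(π/4 + φ/2) = 6378137 × 0.552305195 = 3522678.198 m.

x 8660645 m, y 3522678 m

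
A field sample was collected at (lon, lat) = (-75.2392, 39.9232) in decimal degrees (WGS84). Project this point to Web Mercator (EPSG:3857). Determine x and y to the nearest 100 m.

Web Mercator is spherical with R = a = 6378137 m.
x = R·λ = 6378137 × -1.313171767 = -8375589.432 m.
y = R·ln tan(π/4 + φ/2) = 6378137 × 0.761160850 = 4854788.181 m.

x -8375600 m, y 4854800 m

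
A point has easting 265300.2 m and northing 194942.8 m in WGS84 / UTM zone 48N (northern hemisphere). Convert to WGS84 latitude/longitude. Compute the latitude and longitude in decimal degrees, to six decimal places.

Zone 48N: λ₀ = 105°, k₀ = 0.9996, false easting 500000 m.
Meridian distance M = (N − FN)/k₀ = 195020.8 m.
Inverse transverse Mercator on WGS84 gives φ = 1.76250030°, λ = 102.89029970°.

lat 1.762500°, lon 102.890300°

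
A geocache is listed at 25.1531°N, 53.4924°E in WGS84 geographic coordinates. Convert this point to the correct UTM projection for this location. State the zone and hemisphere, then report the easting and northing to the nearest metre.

Longitude 53.4924° lies in the 6° band [48°, 54°), giving zone 39; latitude is north of the equator, so 39N.
Zone 39 central meridian λ₀ = 6×39 − 183 = 51°; Δλ = +2.4924°.
Transverse Mercator on WGS84 with k₀ = 0.9996 gives E = 751245.770 m, N = 2784224.141 m.

Zone 39N: E 751246 m, N 2784224 m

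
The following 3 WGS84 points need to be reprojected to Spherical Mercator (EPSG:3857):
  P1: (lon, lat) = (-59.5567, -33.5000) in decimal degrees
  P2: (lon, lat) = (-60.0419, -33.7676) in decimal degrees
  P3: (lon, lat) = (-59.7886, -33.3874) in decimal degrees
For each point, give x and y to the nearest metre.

P1: x -6629822 m, y -3961860 m; P2: x -6683834 m, y -3997639 m; P3: x -6655637 m, y -3946838 m

Web Mercator: x = R·λ, y = R·ln tan(π/4+φ/2), R = 6378137 m.
P1 (-33.5000°, -59.5567°) → (-6629821.517, -3961860.217) m.
P2 (-33.7676°, -60.0419°) → (-6683833.734, -3997638.909) m.
P3 (-33.3874°, -59.7886°) → (-6655636.507, -3946838.452) m.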